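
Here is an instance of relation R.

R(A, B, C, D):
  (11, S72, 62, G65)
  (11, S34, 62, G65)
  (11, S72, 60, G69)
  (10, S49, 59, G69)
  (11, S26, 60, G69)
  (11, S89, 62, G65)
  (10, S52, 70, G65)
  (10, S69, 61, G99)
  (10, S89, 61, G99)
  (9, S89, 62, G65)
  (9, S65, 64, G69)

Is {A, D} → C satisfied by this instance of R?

(A=11, D=G65): 3 rows → C = 62, 62, 62 ✓
(A=11, D=G69): 2 rows → C = 60, 60 ✓
(A=10, D=G69): 1 row → C = 59 ✓
(A=10, D=G65): 1 row → C = 70 ✓
(A=10, D=G99): 2 rows → C = 61, 61 ✓
(A=9, D=G65): 1 row → C = 62 ✓
(A=9, D=G69): 1 row → C = 64 ✓
Every {A, D} value is associated with a single C value, so {A, D} → C holds.

Yes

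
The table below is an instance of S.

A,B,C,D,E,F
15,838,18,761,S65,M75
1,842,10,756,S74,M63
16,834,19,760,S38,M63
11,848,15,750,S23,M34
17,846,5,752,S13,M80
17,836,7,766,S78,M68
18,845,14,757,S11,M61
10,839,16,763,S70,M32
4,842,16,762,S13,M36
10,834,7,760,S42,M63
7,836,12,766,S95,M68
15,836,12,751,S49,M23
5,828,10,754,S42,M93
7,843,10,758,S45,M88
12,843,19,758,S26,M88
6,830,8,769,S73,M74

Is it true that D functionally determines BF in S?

Yes

D=761: 1 row → {B,F} = (838, M75) ✓
D=756: 1 row → {B,F} = (842, M63) ✓
D=760: 2 rows → {B,F} = (834, M63), (834, M63) ✓
D=750: 1 row → {B,F} = (848, M34) ✓
D=752: 1 row → {B,F} = (846, M80) ✓
D=766: 2 rows → {B,F} = (836, M68), (836, M68) ✓
D=757: 1 row → {B,F} = (845, M61) ✓
D=763: 1 row → {B,F} = (839, M32) ✓
D=762: 1 row → {B,F} = (842, M36) ✓
D=751: 1 row → {B,F} = (836, M23) ✓
D=754: 1 row → {B,F} = (828, M93) ✓
D=758: 2 rows → {B,F} = (843, M88), (843, M88) ✓
D=769: 1 row → {B,F} = (830, M74) ✓
Every D value is associated with a single BF value, so D -> BF holds.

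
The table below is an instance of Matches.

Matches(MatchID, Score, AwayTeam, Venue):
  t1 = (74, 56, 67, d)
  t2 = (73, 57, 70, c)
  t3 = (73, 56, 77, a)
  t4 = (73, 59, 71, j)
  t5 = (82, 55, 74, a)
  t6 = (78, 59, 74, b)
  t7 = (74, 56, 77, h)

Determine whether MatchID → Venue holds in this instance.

No

MatchID=74: rows 1, 7 → Venue takes values {d, h} — violation
MatchID=73: rows 2, 3, 4 → Venue takes values {c, a, j} — violation
MatchID=82: row 5 → Venue = a ✓
MatchID=78: row 6 → Venue = b ✓
Two rows agree on MatchID but differ on Venue, so MatchID → Venue does not hold.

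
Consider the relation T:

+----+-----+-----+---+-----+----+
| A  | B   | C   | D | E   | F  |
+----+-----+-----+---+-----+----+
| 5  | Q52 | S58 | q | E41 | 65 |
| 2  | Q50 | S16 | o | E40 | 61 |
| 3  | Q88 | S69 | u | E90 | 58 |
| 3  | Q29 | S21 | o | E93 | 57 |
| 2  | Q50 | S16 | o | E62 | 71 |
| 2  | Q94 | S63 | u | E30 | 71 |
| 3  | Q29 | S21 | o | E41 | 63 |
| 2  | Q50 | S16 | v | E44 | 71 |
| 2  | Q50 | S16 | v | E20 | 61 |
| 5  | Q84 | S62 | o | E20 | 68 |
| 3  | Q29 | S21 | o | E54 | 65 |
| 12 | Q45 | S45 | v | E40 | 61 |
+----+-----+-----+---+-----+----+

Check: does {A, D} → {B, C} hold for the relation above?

Yes

(A=5, D=q): 1 row → {B,C} = (Q52, S58) ✓
(A=2, D=o): 2 rows → {B,C} = (Q50, S16), (Q50, S16) ✓
(A=3, D=u): 1 row → {B,C} = (Q88, S69) ✓
(A=3, D=o): 3 rows → {B,C} = (Q29, S21), (Q29, S21), (Q29, S21) ✓
(A=2, D=u): 1 row → {B,C} = (Q94, S63) ✓
(A=2, D=v): 2 rows → {B,C} = (Q50, S16), (Q50, S16) ✓
(A=5, D=o): 1 row → {B,C} = (Q84, S62) ✓
(A=12, D=v): 1 row → {B,C} = (Q45, S45) ✓
Every {A, D} value is associated with a single {B, C} value, so {A, D} → {B, C} holds.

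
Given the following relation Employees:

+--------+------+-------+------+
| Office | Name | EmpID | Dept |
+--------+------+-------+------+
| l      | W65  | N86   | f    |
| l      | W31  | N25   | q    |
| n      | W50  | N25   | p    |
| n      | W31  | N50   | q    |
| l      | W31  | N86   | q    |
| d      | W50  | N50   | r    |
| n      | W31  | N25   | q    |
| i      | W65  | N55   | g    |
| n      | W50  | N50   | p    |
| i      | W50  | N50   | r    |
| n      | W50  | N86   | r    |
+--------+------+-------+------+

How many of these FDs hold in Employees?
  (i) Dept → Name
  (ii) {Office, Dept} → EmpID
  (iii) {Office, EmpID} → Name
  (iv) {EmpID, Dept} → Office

(i) Dept → Name: every LHS value maps to a single RHS value — holds.
(ii) {Office, Dept} → EmpID: (Office=l, Dept=q): 2 rows → EmpID takes values {N25, N86} — violation; (Office=n, Dept=p): 2 rows → EmpID takes values {N25, N50} — violation; (Office=n, Dept=q): 2 rows → EmpID takes values {N50, N25} — violation — fails.
(iii) {Office, EmpID} → Name: (Office=l, EmpID=N86): 2 rows → Name takes values {W65, W31} — violation; (Office=n, EmpID=N25): 2 rows → Name takes values {W50, W31} — violation; (Office=n, EmpID=N50): 2 rows → Name takes values {W31, W50} — violation — fails.
(iv) {EmpID, Dept} → Office: (EmpID=N25, Dept=q): 2 rows → Office takes values {l, n} — violation; (EmpID=N50, Dept=r): 2 rows → Office takes values {d, i} — violation — fails.
1 of the 4 dependencies holds.

1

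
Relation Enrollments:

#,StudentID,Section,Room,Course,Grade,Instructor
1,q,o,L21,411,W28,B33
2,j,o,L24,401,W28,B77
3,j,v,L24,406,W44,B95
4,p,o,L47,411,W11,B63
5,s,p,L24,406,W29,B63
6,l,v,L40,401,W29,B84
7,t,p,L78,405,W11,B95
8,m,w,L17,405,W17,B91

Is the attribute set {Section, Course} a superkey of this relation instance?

Rows 1 and 4 have the same {Section, Course} value (Section=o, Course=411) but are distinct tuples, so {Section, Course} does not determine every attribute — not a superkey.

No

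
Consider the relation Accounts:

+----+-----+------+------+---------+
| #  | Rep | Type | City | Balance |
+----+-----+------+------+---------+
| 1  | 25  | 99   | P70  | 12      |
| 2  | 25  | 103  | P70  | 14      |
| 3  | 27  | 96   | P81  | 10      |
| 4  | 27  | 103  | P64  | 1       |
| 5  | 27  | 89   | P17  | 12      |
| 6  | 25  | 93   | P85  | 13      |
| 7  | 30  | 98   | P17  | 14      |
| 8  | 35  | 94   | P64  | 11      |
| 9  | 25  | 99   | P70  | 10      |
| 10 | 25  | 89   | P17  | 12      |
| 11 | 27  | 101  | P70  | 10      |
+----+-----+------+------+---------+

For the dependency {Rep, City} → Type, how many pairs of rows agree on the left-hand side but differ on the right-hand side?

(Rep=25, City=P70): violating pairs (1,2), (2,9) — 2 pairs.

2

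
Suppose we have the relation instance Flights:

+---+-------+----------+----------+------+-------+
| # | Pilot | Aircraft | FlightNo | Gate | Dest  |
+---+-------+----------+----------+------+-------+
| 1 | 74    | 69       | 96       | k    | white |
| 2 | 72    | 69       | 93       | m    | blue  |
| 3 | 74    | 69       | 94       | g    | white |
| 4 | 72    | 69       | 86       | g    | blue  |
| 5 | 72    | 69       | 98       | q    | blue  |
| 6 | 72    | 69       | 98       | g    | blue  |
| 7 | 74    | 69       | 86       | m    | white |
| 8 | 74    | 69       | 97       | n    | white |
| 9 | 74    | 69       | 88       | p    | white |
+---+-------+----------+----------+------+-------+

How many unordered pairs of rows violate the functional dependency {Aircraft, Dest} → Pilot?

0

(Aircraft=69, Dest=white): all 5 rows agree on Pilot — 0 pairs.
(Aircraft=69, Dest=blue): all 4 rows agree on Pilot — 0 pairs.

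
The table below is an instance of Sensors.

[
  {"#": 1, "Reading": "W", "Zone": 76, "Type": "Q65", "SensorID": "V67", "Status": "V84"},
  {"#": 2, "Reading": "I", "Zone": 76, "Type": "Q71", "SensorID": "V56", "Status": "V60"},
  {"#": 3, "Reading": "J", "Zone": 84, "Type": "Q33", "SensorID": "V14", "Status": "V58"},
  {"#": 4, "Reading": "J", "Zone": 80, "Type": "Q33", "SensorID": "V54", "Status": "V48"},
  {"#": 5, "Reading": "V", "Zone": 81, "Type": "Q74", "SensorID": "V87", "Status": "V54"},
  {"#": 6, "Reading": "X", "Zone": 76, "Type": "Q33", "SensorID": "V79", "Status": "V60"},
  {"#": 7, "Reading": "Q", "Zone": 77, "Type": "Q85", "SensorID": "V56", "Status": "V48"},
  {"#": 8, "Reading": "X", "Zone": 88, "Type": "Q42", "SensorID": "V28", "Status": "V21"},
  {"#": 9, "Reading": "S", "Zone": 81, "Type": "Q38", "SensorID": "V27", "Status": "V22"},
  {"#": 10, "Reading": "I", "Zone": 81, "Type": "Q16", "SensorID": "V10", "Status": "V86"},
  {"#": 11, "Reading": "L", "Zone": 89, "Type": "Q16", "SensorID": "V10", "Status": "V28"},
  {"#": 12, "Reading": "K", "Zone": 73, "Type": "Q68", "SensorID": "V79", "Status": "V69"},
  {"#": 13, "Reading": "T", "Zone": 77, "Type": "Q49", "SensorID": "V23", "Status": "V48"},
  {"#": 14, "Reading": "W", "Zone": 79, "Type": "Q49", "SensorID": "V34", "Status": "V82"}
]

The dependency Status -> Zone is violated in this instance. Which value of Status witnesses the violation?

V48

Status=V84: row 1 → Zone = 76 ✓
Status=V60: rows 2, 6 → Zone = 76, 76 ✓
Status=V58: row 3 → Zone = 84 ✓
Status=V48: rows 4, 7, 13 → Zone takes values {80, 77} — violation
Status=V54: row 5 → Zone = 81 ✓
Status=V21: row 8 → Zone = 88 ✓
Status=V22: row 9 → Zone = 81 ✓
Status=V86: row 10 → Zone = 81 ✓
Status=V28: row 11 → Zone = 89 ✓
Status=V69: row 12 → Zone = 73 ✓
Status=V82: row 14 → Zone = 79 ✓
The only Status value with inconsistent Zone is Status=V48.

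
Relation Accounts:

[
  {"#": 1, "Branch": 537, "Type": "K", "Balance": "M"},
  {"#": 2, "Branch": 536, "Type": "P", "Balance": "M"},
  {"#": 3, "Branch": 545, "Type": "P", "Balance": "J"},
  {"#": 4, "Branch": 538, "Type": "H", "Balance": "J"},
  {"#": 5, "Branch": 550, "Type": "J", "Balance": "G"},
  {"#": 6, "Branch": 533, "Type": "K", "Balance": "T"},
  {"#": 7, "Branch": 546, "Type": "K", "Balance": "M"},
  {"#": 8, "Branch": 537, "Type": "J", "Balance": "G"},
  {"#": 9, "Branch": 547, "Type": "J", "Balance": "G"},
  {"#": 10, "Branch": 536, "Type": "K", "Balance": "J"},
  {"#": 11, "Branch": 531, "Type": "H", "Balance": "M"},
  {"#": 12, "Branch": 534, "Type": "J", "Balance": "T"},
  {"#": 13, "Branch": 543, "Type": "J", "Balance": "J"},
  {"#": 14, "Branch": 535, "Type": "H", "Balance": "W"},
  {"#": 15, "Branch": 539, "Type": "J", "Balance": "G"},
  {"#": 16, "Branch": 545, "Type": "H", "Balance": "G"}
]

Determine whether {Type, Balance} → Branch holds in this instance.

No

(Type=K, Balance=M): rows 1, 7 → Branch takes values {537, 546} — violation
(Type=P, Balance=M): row 2 → Branch = 536 ✓
(Type=P, Balance=J): row 3 → Branch = 545 ✓
(Type=H, Balance=J): row 4 → Branch = 538 ✓
(Type=J, Balance=G): rows 5, 8, 9, 15 → Branch takes values {550, 537, 547, 539} — violation
(Type=K, Balance=T): row 6 → Branch = 533 ✓
(Type=K, Balance=J): row 10 → Branch = 536 ✓
(Type=H, Balance=M): row 11 → Branch = 531 ✓
(Type=J, Balance=T): row 12 → Branch = 534 ✓
(Type=J, Balance=J): row 13 → Branch = 543 ✓
(Type=H, Balance=W): row 14 → Branch = 535 ✓
(Type=H, Balance=G): row 16 → Branch = 545 ✓
Two rows agree on {Type, Balance} but differ on Branch, so {Type, Balance} → Branch does not hold.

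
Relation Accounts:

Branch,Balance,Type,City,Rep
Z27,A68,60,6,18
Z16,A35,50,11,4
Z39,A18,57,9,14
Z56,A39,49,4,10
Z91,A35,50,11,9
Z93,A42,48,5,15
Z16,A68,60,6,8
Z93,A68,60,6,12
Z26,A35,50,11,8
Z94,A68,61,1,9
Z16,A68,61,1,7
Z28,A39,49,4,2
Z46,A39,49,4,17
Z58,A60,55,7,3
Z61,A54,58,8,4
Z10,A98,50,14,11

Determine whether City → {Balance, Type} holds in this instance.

City=6: 3 rows → {Balance,Type} = (A68, 60), (A68, 60), (A68, 60) ✓
City=11: 3 rows → {Balance,Type} = (A35, 50), (A35, 50), (A35, 50) ✓
City=9: 1 row → {Balance,Type} = (A18, 57) ✓
City=4: 3 rows → {Balance,Type} = (A39, 49), (A39, 49), (A39, 49) ✓
City=5: 1 row → {Balance,Type} = (A42, 48) ✓
City=1: 2 rows → {Balance,Type} = (A68, 61), (A68, 61) ✓
City=7: 1 row → {Balance,Type} = (A60, 55) ✓
City=8: 1 row → {Balance,Type} = (A54, 58) ✓
City=14: 1 row → {Balance,Type} = (A98, 50) ✓
Every City value is associated with a single {Balance, Type} value, so City → {Balance, Type} holds.

Yes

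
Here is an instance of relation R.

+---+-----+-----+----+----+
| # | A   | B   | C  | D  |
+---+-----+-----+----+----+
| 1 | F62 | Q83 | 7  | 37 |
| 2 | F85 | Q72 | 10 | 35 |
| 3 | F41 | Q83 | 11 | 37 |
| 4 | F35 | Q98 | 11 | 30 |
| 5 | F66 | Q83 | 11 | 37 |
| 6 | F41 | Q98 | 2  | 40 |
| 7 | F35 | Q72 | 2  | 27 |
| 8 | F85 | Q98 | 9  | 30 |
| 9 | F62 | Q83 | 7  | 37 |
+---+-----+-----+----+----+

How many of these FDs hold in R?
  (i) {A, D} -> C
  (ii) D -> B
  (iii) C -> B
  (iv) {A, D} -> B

(i) {A, D} -> C: every LHS value maps to a single RHS value — holds.
(ii) D -> B: every LHS value maps to a single RHS value — holds.
(iii) C -> B: C=11: rows 3, 4, 5 → B takes values {Q83, Q98} — violation; C=2: rows 6, 7 → B takes values {Q98, Q72} — violation — fails.
(iv) {A, D} -> B: every LHS value maps to a single RHS value — holds.
3 of the 4 dependencies hold.

3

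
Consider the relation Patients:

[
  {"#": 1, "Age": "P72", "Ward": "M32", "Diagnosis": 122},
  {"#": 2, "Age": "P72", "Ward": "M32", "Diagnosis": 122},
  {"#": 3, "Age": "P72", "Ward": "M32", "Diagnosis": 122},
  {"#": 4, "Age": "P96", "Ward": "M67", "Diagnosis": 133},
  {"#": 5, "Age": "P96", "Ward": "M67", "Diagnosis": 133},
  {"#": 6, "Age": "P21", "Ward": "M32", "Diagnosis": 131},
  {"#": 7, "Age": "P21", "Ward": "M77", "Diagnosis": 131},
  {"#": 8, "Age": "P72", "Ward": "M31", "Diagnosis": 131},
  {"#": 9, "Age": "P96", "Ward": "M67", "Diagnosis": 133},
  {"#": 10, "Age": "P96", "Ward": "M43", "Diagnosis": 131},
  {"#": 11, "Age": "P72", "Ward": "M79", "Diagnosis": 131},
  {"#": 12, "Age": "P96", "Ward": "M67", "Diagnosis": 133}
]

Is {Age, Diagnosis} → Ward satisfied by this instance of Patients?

No

(Age=P72, Diagnosis=122): rows 1, 2, 3 → Ward = M32, M32, M32 ✓
(Age=P96, Diagnosis=133): rows 4, 5, 9, 12 → Ward = M67, M67, M67, M67 ✓
(Age=P21, Diagnosis=131): rows 6, 7 → Ward takes values {M32, M77} — violation
(Age=P72, Diagnosis=131): rows 8, 11 → Ward takes values {M31, M79} — violation
(Age=P96, Diagnosis=131): row 10 → Ward = M43 ✓
Two rows agree on {Age, Diagnosis} but differ on Ward, so {Age, Diagnosis} → Ward does not hold.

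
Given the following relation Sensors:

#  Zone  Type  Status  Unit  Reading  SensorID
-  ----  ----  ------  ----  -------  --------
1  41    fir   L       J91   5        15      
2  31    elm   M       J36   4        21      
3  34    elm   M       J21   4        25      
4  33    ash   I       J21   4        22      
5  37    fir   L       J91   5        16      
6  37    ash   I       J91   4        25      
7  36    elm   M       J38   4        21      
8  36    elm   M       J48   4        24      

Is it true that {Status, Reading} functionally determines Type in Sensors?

Yes

(Status=L, Reading=5): rows 1, 5 → Type = fir, fir ✓
(Status=M, Reading=4): rows 2, 3, 7, 8 → Type = elm, elm, elm, elm ✓
(Status=I, Reading=4): rows 4, 6 → Type = ash, ash ✓
Every {Status, Reading} value is associated with a single Type value, so {Status, Reading} → Type holds.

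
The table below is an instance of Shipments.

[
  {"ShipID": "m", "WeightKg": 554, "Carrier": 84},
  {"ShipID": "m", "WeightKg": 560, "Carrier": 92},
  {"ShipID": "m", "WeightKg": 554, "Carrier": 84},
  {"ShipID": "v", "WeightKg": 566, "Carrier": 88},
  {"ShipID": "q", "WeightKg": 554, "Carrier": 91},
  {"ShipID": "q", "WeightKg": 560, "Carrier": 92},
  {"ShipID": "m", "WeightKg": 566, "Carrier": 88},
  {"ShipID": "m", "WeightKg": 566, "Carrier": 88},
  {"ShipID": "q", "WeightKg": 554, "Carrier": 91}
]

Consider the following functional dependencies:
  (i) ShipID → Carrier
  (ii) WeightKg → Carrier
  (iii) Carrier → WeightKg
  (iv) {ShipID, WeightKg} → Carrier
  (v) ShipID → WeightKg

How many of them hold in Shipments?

2

(i) ShipID → Carrier: ShipID=m: 5 rows → Carrier takes values {84, 92, 88} — violation; ShipID=q: 3 rows → Carrier takes values {91, 92} — violation — fails.
(ii) WeightKg → Carrier: WeightKg=554: 4 rows → Carrier takes values {84, 91} — violation — fails.
(iii) Carrier → WeightKg: every LHS value maps to a single RHS value — holds.
(iv) {ShipID, WeightKg} → Carrier: every LHS value maps to a single RHS value — holds.
(v) ShipID → WeightKg: ShipID=m: 5 rows → WeightKg takes values {554, 560, 566} — violation; ShipID=q: 3 rows → WeightKg takes values {554, 560} — violation — fails.
2 of the 5 dependencies hold.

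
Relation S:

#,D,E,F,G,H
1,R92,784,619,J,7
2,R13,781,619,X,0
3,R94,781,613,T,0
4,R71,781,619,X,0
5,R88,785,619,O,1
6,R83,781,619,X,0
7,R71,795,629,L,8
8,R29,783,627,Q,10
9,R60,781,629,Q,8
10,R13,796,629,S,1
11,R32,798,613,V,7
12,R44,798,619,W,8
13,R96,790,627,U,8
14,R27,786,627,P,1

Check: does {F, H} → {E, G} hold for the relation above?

No

(F=619, H=7): row 1 → {E,G} = (784, J) ✓
(F=619, H=0): rows 2, 4, 6 → {E,G} = (781, X), (781, X), (781, X) ✓
(F=613, H=0): row 3 → {E,G} = (781, T) ✓
(F=619, H=1): row 5 → {E,G} = (785, O) ✓
(F=629, H=8): rows 7, 9 → {E,G} takes values {(795, L), (781, Q)} — violation
(F=627, H=10): row 8 → {E,G} = (783, Q) ✓
(F=629, H=1): row 10 → {E,G} = (796, S) ✓
(F=613, H=7): row 11 → {E,G} = (798, V) ✓
(F=619, H=8): row 12 → {E,G} = (798, W) ✓
(F=627, H=8): row 13 → {E,G} = (790, U) ✓
(F=627, H=1): row 14 → {E,G} = (786, P) ✓
Two rows agree on {F, H} but differ on {E, G}, so {F, H} → {E, G} does not hold.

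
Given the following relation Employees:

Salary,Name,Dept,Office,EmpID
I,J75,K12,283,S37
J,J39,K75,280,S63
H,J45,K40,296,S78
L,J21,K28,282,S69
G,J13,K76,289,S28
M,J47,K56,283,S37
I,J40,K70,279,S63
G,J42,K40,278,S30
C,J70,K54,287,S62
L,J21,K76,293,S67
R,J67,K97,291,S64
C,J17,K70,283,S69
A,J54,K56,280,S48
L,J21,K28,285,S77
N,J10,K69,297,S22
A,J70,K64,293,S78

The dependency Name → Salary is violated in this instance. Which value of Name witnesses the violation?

J70

Name=J75: 1 row → Salary = I ✓
Name=J39: 1 row → Salary = J ✓
Name=J45: 1 row → Salary = H ✓
Name=J21: 3 rows → Salary = L, L, L ✓
Name=J13: 1 row → Salary = G ✓
Name=J47: 1 row → Salary = M ✓
Name=J40: 1 row → Salary = I ✓
Name=J42: 1 row → Salary = G ✓
Name=J70: 2 rows → Salary takes values {C, A} — violation
Name=J67: 1 row → Salary = R ✓
Name=J17: 1 row → Salary = C ✓
Name=J54: 1 row → Salary = A ✓
Name=J10: 1 row → Salary = N ✓
The only Name value with inconsistent Salary is Name=J70.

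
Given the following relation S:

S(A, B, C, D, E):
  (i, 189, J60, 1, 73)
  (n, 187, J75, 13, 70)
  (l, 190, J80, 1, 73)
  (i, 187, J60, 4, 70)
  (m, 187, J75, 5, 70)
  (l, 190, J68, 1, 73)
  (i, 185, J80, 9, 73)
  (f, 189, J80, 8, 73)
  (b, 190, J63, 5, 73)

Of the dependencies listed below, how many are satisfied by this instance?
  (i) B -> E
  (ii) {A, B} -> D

2

(i) B -> E: every LHS value maps to a single RHS value — holds.
(ii) {A, B} -> D: every LHS value maps to a single RHS value — holds.
2 of the 2 dependencies hold.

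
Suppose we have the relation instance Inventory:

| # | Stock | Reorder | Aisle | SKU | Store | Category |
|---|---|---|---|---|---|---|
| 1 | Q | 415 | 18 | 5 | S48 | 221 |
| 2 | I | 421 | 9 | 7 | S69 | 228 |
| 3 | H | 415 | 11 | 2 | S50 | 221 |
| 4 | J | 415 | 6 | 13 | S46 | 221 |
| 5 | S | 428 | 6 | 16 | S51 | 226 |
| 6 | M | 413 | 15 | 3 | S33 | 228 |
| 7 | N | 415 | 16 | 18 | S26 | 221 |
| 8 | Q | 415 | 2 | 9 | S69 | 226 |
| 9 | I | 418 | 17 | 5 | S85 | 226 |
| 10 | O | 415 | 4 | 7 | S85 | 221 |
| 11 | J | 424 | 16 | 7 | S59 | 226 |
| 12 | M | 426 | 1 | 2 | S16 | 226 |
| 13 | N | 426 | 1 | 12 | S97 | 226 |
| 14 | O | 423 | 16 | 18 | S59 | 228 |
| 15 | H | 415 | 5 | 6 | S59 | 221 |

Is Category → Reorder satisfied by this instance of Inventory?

No

Category=221: rows 1, 3, 4, 7, 10, 15 → Reorder = 415, 415, 415, 415, 415, 415 ✓
Category=228: rows 2, 6, 14 → Reorder takes values {421, 413, 423} — violation
Category=226: rows 5, 8, 9, 11, 12, 13 → Reorder takes values {428, 415, 418, 424, 426} — violation
Two rows agree on Category but differ on Reorder, so Category → Reorder does not hold.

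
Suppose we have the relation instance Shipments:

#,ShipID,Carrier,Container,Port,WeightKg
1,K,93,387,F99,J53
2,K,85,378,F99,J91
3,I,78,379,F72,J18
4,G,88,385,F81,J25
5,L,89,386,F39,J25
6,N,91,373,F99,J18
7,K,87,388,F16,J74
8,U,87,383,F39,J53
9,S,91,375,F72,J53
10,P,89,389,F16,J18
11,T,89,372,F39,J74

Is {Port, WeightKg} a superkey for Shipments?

Yes

All 11 rows have distinct {Port, WeightKg} values, so {Port, WeightKg} → (all attributes) holds and {Port, WeightKg} is a superkey.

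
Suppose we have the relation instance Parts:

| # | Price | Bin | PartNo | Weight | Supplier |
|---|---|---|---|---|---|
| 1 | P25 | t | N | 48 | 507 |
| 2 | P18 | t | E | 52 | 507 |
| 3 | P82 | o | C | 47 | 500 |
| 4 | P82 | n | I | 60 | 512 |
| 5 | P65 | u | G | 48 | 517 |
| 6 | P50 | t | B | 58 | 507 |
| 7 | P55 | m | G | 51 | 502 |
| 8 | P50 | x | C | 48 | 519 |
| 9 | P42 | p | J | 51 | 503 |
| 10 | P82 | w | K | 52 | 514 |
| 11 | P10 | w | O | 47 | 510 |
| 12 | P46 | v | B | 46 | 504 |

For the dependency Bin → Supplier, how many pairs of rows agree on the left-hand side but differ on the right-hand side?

Bin=t: all 3 rows agree on Supplier — 0 pairs.
Bin=w: violating pairs (10,11) — 1 pair.

1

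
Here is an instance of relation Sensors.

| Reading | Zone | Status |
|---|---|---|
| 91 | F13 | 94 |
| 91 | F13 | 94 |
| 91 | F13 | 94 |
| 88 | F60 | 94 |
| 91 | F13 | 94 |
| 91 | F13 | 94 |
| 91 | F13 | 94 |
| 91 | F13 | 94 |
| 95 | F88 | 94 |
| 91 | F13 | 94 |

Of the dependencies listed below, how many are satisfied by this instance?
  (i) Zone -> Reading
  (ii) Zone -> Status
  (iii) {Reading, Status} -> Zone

3

(i) Zone -> Reading: every LHS value maps to a single RHS value — holds.
(ii) Zone -> Status: every LHS value maps to a single RHS value — holds.
(iii) {Reading, Status} -> Zone: every LHS value maps to a single RHS value — holds.
3 of the 3 dependencies hold.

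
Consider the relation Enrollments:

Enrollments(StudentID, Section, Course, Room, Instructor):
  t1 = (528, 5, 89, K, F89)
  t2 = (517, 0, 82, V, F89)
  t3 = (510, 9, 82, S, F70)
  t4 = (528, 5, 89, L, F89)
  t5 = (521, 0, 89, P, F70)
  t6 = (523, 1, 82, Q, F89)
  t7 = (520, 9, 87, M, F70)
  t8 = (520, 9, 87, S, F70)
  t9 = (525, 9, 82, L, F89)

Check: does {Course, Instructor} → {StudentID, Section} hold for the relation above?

(Course=89, Instructor=F89): rows 1, 4 → {StudentID,Section} = (528, 5), (528, 5) ✓
(Course=82, Instructor=F89): rows 2, 6, 9 → {StudentID,Section} takes values {(517, 0), (523, 1), (525, 9)} — violation
(Course=82, Instructor=F70): row 3 → {StudentID,Section} = (510, 9) ✓
(Course=89, Instructor=F70): row 5 → {StudentID,Section} = (521, 0) ✓
(Course=87, Instructor=F70): rows 7, 8 → {StudentID,Section} = (520, 9), (520, 9) ✓
Two rows agree on {Course, Instructor} but differ on {StudentID, Section}, so {Course, Instructor} → {StudentID, Section} does not hold.

No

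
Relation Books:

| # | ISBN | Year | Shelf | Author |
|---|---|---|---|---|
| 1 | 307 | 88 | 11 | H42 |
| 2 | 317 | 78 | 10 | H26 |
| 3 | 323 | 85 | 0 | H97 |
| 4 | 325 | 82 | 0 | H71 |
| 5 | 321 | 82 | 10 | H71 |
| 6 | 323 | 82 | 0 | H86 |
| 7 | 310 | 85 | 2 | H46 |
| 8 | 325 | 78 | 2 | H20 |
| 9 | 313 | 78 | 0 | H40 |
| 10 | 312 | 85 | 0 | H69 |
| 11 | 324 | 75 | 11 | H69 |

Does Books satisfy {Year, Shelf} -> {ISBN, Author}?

(Year=88, Shelf=11): row 1 → {ISBN,Author} = (307, H42) ✓
(Year=78, Shelf=10): row 2 → {ISBN,Author} = (317, H26) ✓
(Year=85, Shelf=0): rows 3, 10 → {ISBN,Author} takes values {(323, H97), (312, H69)} — violation
(Year=82, Shelf=0): rows 4, 6 → {ISBN,Author} takes values {(325, H71), (323, H86)} — violation
(Year=82, Shelf=10): row 5 → {ISBN,Author} = (321, H71) ✓
(Year=85, Shelf=2): row 7 → {ISBN,Author} = (310, H46) ✓
(Year=78, Shelf=2): row 8 → {ISBN,Author} = (325, H20) ✓
(Year=78, Shelf=0): row 9 → {ISBN,Author} = (313, H40) ✓
(Year=75, Shelf=11): row 11 → {ISBN,Author} = (324, H69) ✓
Two rows agree on {Year, Shelf} but differ on {ISBN, Author}, so {Year, Shelf} -> {ISBN, Author} does not hold.

No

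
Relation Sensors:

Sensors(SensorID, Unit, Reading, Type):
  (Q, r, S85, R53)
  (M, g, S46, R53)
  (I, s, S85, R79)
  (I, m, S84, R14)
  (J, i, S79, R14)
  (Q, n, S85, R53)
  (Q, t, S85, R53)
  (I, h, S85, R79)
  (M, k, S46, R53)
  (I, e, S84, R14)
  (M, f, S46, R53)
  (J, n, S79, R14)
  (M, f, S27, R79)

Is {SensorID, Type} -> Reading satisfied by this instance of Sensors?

(SensorID=Q, Type=R53): 3 rows → Reading = S85, S85, S85 ✓
(SensorID=M, Type=R53): 3 rows → Reading = S46, S46, S46 ✓
(SensorID=I, Type=R79): 2 rows → Reading = S85, S85 ✓
(SensorID=I, Type=R14): 2 rows → Reading = S84, S84 ✓
(SensorID=J, Type=R14): 2 rows → Reading = S79, S79 ✓
(SensorID=M, Type=R79): 1 row → Reading = S27 ✓
Every {SensorID, Type} value is associated with a single Reading value, so {SensorID, Type} -> Reading holds.

Yes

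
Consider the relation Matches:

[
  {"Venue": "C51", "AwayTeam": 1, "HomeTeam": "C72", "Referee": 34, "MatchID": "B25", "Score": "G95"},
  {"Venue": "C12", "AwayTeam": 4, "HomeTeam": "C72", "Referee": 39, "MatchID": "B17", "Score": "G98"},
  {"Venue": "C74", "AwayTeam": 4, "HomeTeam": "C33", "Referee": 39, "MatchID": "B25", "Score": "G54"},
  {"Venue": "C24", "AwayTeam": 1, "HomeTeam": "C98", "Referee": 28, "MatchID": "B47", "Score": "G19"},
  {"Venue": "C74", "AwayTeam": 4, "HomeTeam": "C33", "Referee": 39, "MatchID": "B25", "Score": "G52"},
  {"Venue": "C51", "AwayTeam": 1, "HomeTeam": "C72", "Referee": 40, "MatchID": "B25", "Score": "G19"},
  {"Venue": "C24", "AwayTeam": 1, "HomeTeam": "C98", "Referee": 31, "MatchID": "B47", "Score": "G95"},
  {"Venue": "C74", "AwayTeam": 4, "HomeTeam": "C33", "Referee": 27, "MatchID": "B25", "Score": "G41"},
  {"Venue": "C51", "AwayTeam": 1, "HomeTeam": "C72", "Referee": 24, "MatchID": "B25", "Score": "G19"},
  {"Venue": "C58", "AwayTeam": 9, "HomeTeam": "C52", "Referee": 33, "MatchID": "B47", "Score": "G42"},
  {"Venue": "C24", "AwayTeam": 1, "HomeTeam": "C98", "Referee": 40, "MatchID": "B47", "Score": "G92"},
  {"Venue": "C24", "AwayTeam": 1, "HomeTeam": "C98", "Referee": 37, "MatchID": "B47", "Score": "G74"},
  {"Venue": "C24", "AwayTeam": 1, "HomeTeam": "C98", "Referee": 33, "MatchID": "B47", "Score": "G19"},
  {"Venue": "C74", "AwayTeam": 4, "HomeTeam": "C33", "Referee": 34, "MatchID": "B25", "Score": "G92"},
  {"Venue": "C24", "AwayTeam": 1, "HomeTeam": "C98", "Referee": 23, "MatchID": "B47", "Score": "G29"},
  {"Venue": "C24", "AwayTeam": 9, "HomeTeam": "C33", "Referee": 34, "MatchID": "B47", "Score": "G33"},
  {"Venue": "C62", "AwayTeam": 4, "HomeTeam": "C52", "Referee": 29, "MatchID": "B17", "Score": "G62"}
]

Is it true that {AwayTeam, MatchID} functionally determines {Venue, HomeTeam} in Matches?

No

(AwayTeam=1, MatchID=B25): 3 rows → {Venue,HomeTeam} = (C51, C72), (C51, C72), (C51, C72) ✓
(AwayTeam=4, MatchID=B17): 2 rows → {Venue,HomeTeam} takes values {(C12, C72), (C62, C52)} — violation
(AwayTeam=4, MatchID=B25): 4 rows → {Venue,HomeTeam} = (C74, C33), (C74, C33), (C74, C33), (C74, C33) ✓
(AwayTeam=1, MatchID=B47): 6 rows → {Venue,HomeTeam} = (C24, C98), (C24, C98), (C24, C98), (C24, C98), (C24, C98), (C24, C98) ✓
(AwayTeam=9, MatchID=B47): 2 rows → {Venue,HomeTeam} takes values {(C58, C52), (C24, C33)} — violation
Two rows agree on {AwayTeam, MatchID} but differ on {Venue, HomeTeam}, so {AwayTeam, MatchID} → {Venue, HomeTeam} does not hold.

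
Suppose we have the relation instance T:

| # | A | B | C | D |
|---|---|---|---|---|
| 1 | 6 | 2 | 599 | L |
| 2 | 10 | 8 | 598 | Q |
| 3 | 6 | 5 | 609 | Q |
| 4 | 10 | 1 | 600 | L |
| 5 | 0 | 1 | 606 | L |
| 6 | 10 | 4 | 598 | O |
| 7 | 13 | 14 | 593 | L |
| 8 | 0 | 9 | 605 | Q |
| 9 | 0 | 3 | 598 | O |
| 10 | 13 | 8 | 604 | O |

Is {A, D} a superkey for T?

Yes

All 10 rows have distinct {A, D} values, so {A, D} → (all attributes) holds and {A, D} is a superkey.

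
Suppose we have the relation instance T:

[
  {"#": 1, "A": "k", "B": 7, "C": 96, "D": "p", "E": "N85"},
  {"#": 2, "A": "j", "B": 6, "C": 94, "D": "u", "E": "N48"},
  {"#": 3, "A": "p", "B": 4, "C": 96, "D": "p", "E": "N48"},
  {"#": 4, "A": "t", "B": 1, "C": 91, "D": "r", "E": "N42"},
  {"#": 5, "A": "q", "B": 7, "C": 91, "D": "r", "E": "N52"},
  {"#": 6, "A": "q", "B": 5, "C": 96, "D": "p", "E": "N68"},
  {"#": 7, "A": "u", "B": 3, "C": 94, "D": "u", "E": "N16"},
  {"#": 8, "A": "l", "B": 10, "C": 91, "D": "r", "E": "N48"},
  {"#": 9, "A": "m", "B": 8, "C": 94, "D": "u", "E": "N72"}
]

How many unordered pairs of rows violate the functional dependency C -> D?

0

C=96: all 3 rows agree on D — 0 pairs.
C=94: all 3 rows agree on D — 0 pairs.
C=91: all 3 rows agree on D — 0 pairs.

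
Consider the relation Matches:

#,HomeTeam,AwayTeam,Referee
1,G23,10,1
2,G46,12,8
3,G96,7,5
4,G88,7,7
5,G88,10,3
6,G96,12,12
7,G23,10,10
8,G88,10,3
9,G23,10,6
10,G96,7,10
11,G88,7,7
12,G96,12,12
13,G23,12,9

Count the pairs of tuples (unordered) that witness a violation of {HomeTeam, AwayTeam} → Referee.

4

(HomeTeam=G23, AwayTeam=10): violating pairs (1,7), (1,9), (7,9) — 3 pairs.
(HomeTeam=G96, AwayTeam=7): violating pairs (3,10) — 1 pair.
(HomeTeam=G88, AwayTeam=7): all 2 rows agree on Referee — 0 pairs.
(HomeTeam=G88, AwayTeam=10): all 2 rows agree on Referee — 0 pairs.
(HomeTeam=G96, AwayTeam=12): all 2 rows agree on Referee — 0 pairs.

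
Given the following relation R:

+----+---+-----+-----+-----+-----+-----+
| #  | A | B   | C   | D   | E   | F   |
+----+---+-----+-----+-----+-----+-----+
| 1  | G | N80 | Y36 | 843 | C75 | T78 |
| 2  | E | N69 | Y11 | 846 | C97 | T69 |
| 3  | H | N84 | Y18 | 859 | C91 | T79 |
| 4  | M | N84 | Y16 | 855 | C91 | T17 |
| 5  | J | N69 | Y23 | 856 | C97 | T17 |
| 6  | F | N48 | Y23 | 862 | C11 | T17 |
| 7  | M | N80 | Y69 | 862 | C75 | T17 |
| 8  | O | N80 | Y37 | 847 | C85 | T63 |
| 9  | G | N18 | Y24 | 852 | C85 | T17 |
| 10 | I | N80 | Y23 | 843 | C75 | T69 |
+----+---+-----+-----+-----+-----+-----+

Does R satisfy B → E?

B=N80: rows 1, 7, 8, 10 → E takes values {C75, C85} — violation
B=N69: rows 2, 5 → E = C97, C97 ✓
B=N84: rows 3, 4 → E = C91, C91 ✓
B=N48: row 6 → E = C11 ✓
B=N18: row 9 → E = C85 ✓
Two rows agree on B but differ on E, so B → E does not hold.

No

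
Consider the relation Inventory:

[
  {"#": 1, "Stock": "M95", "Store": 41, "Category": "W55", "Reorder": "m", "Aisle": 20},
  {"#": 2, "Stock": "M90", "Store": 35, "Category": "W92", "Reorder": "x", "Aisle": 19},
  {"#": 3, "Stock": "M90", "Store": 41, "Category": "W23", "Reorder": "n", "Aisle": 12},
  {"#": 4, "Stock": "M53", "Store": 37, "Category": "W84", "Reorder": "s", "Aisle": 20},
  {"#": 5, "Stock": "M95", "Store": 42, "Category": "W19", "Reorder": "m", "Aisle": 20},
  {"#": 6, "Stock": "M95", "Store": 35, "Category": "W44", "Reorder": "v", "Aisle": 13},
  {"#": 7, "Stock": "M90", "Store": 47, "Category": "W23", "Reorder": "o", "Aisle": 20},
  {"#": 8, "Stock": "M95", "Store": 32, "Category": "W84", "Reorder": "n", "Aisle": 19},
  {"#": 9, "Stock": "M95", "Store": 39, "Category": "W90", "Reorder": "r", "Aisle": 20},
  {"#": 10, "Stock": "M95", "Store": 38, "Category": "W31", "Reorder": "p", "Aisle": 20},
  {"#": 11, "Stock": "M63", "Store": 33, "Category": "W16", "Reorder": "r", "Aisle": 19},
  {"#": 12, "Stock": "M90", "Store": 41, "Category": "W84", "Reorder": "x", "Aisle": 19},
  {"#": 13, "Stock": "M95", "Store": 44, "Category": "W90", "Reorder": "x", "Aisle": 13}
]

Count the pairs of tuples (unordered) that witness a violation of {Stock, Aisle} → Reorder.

(Stock=M95, Aisle=20): violating pairs (1,9), (1,10), (5,9), (5,10), (9,10) — 5 pairs.
(Stock=M90, Aisle=19): all 2 rows agree on Reorder — 0 pairs.
(Stock=M95, Aisle=13): violating pairs (6,13) — 1 pair.

6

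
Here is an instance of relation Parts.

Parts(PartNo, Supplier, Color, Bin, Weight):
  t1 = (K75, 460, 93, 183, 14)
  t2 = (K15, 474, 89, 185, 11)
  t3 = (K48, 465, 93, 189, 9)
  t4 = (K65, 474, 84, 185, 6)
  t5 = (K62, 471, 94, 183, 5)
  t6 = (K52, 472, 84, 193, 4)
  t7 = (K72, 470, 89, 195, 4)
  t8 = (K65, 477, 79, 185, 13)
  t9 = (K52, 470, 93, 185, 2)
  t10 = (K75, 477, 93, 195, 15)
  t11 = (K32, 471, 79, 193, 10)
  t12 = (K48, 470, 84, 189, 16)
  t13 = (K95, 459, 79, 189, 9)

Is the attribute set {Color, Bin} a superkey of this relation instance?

All 13 rows have distinct {Color, Bin} values, so {Color, Bin} → (all attributes) holds and {Color, Bin} is a superkey.

Yes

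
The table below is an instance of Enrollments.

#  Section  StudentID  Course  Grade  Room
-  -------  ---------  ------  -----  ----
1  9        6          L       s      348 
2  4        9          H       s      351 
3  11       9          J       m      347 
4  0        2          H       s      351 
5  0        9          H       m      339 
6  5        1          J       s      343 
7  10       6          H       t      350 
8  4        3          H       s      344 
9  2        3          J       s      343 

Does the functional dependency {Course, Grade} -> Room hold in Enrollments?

No

(Course=L, Grade=s): row 1 → Room = 348 ✓
(Course=H, Grade=s): rows 2, 4, 8 → Room takes values {351, 344} — violation
(Course=J, Grade=m): row 3 → Room = 347 ✓
(Course=H, Grade=m): row 5 → Room = 339 ✓
(Course=J, Grade=s): rows 6, 9 → Room = 343, 343 ✓
(Course=H, Grade=t): row 7 → Room = 350 ✓
Two rows agree on {Course, Grade} but differ on Room, so {Course, Grade} -> Room does not hold.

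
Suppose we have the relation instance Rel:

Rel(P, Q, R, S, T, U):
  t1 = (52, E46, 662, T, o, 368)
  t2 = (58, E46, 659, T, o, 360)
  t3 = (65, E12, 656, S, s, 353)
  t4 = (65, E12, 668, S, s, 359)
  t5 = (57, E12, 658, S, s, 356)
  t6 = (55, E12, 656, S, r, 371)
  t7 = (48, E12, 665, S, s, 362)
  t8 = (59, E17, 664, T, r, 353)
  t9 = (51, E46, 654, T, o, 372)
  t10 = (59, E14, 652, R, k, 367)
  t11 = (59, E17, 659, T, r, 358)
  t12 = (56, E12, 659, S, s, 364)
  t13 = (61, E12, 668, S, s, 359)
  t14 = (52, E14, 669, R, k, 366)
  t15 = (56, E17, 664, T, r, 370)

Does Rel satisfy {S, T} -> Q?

(S=T, T=o): rows 1, 2, 9 → Q = E46, E46, E46 ✓
(S=S, T=s): rows 3, 4, 5, 7, 12, 13 → Q = E12, E12, E12, E12, E12, E12 ✓
(S=S, T=r): row 6 → Q = E12 ✓
(S=T, T=r): rows 8, 11, 15 → Q = E17, E17, E17 ✓
(S=R, T=k): rows 10, 14 → Q = E14, E14 ✓
Every {S, T} value is associated with a single Q value, so {S, T} -> Q holds.

Yes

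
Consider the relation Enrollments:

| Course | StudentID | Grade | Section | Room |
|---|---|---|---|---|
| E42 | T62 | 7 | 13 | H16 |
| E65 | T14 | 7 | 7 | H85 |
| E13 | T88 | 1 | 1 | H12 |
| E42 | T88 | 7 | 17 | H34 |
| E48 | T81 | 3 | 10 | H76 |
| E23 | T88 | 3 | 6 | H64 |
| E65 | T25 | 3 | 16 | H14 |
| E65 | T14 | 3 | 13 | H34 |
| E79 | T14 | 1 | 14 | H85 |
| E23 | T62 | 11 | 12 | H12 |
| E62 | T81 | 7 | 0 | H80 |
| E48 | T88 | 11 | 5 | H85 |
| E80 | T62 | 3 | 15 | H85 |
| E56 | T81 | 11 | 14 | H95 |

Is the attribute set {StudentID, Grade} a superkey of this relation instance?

Yes

All 14 rows have distinct {StudentID, Grade} values, so {StudentID, Grade} → (all attributes) holds and {StudentID, Grade} is a superkey.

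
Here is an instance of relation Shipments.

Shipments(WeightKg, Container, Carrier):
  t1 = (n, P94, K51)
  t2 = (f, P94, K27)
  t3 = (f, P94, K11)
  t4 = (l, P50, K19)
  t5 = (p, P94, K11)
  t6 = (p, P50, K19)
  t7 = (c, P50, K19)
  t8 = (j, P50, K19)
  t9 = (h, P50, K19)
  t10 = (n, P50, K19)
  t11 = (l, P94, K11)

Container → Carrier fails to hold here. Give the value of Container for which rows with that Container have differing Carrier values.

Container=P94: rows 1, 2, 3, 5, 11 → Carrier takes values {K51, K27, K11} — violation
Container=P50: rows 4, 6, 7, 8, 9, 10 → Carrier = K19, K19, K19, K19, K19, K19 ✓
The only Container value with inconsistent Carrier is Container=P94.

P94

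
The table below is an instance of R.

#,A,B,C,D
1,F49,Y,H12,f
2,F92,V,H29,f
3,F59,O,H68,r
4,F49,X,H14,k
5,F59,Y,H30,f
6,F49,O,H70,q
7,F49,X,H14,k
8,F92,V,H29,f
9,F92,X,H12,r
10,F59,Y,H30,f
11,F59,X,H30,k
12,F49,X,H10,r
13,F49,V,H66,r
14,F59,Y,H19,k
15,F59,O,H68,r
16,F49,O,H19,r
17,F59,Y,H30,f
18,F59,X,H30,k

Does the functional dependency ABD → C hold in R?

Yes

(A=F49, B=Y, D=f): row 1 → C = H12 ✓
(A=F92, B=V, D=f): rows 2, 8 → C = H29, H29 ✓
(A=F59, B=O, D=r): rows 3, 15 → C = H68, H68 ✓
(A=F49, B=X, D=k): rows 4, 7 → C = H14, H14 ✓
(A=F59, B=Y, D=f): rows 5, 10, 17 → C = H30, H30, H30 ✓
(A=F49, B=O, D=q): row 6 → C = H70 ✓
(A=F92, B=X, D=r): row 9 → C = H12 ✓
(A=F59, B=X, D=k): rows 11, 18 → C = H30, H30 ✓
(A=F49, B=X, D=r): row 12 → C = H10 ✓
(A=F49, B=V, D=r): row 13 → C = H66 ✓
(A=F59, B=Y, D=k): row 14 → C = H19 ✓
(A=F49, B=O, D=r): row 16 → C = H19 ✓
Every ABD value is associated with a single C value, so ABD → C holds.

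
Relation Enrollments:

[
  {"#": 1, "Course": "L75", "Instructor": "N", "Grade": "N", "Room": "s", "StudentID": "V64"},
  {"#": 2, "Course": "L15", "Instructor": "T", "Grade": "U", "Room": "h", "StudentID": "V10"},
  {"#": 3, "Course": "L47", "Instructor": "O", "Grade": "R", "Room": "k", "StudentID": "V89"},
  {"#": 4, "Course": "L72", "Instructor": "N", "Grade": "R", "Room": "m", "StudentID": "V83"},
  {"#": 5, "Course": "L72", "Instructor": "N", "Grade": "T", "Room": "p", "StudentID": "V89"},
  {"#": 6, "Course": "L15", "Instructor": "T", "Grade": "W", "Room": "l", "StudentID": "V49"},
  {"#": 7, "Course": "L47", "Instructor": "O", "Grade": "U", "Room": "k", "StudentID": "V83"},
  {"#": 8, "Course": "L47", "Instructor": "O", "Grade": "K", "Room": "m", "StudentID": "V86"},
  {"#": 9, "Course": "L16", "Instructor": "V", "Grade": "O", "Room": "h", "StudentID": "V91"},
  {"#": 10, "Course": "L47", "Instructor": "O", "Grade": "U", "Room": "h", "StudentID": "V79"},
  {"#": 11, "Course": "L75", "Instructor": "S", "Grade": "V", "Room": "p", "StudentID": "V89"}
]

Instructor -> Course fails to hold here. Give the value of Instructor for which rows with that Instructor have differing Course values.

Instructor=N: rows 1, 4, 5 → Course takes values {L75, L72} — violation
Instructor=T: rows 2, 6 → Course = L15, L15 ✓
Instructor=O: rows 3, 7, 8, 10 → Course = L47, L47, L47, L47 ✓
Instructor=V: row 9 → Course = L16 ✓
Instructor=S: row 11 → Course = L75 ✓
The only Instructor value with inconsistent Course is Instructor=N.

N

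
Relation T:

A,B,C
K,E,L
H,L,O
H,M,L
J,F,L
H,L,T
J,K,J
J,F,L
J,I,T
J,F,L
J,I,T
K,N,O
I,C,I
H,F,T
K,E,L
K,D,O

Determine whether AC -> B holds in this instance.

(A=K, C=L): 2 rows → B = E, E ✓
(A=H, C=O): 1 row → B = L ✓
(A=H, C=L): 1 row → B = M ✓
(A=J, C=L): 3 rows → B = F, F, F ✓
(A=H, C=T): 2 rows → B takes values {L, F} — violation
(A=J, C=J): 1 row → B = K ✓
(A=J, C=T): 2 rows → B = I, I ✓
(A=K, C=O): 2 rows → B takes values {N, D} — violation
(A=I, C=I): 1 row → B = C ✓
Two rows agree on AC but differ on B, so AC -> B does not hold.

No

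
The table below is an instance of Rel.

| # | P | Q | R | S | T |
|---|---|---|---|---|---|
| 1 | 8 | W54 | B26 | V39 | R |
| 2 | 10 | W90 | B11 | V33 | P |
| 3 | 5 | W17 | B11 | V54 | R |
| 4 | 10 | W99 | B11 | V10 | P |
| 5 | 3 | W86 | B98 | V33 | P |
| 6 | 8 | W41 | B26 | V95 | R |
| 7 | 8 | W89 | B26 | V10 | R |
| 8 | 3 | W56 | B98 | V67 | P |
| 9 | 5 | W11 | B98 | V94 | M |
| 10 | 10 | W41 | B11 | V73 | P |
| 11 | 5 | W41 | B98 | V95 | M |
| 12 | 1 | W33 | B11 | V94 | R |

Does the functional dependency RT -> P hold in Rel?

(R=B26, T=R): rows 1, 6, 7 → P = 8, 8, 8 ✓
(R=B11, T=P): rows 2, 4, 10 → P = 10, 10, 10 ✓
(R=B11, T=R): rows 3, 12 → P takes values {5, 1} — violation
(R=B98, T=P): rows 5, 8 → P = 3, 3 ✓
(R=B98, T=M): rows 9, 11 → P = 5, 5 ✓
Two rows agree on RT but differ on P, so RT -> P does not hold.

No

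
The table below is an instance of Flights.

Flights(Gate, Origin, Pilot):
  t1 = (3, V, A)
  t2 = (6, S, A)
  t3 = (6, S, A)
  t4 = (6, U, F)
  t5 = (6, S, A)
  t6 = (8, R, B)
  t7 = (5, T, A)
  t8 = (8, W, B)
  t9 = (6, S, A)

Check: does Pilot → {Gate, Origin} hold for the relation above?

No

Pilot=A: rows 1, 2, 3, 5, 7, 9 → {Gate,Origin} takes values {(3, V), (6, S), (5, T)} — violation
Pilot=F: row 4 → {Gate,Origin} = (6, U) ✓
Pilot=B: rows 6, 8 → {Gate,Origin} takes values {(8, R), (8, W)} — violation
Two rows agree on Pilot but differ on {Gate, Origin}, so Pilot → {Gate, Origin} does not hold.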